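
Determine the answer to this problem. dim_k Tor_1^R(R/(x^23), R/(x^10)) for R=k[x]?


Tor_1(R/I,R/J)=(I cap J)/IJ=(x^23)/(x^33)
dim=33-23=min(23,10)=10


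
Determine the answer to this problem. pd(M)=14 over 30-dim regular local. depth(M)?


pd+depth=depth(R)=30
depth=30-14=16


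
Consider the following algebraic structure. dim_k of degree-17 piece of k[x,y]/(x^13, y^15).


k[x,y], I = (x^13, y^15), d = 17
Need i < 13 and d-i < 15.
Range: 3 <= i <= 12.
H(17) = 10


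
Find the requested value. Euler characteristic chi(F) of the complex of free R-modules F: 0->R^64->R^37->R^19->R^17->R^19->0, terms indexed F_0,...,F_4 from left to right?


chi = sum (-1)^i * rank:
(-1)^0*64=64
(-1)^1*37=-37
(-1)^2*19=19
(-1)^3*17=-17
(-1)^4*19=19
chi=48


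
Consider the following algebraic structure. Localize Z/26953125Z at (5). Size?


5-primary part: 26953125=5^8*69
Size=5^8=390625


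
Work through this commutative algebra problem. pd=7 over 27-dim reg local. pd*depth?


pd+depth=27
depth=27-7=20
pd*depth=7*20=140


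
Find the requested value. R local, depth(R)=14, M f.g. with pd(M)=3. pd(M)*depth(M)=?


pd+depth=14
depth=14-3=11
pd*depth=3*11=33


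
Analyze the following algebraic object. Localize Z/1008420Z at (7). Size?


7-primary part: 1008420=7^5*60
Size=7^5=16807


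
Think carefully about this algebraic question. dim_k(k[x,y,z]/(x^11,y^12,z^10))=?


Basis: x^iy^jz^k, i<11,j<12,k<10
11*12*10=1320


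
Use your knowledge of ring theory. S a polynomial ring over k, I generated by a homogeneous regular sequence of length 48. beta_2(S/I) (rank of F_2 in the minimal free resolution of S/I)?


Regular sequence => Koszul complex is the minimal free resolution.
Syz_1 minimally generated by Koszul relations f_i*e_j - f_j*e_i (i<j): mu(Syz_1) = beta_2 = C(m,2) = m(m-1)/2
m=48
48*47/2 = 1128


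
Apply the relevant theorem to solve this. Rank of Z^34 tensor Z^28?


rank(M(x)N) = rank(M)*rank(N)
34*28 = 952


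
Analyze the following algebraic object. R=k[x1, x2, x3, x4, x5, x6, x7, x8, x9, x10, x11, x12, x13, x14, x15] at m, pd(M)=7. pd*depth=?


pd+depth=15
depth=15-7=8
pd*depth=7*8=56


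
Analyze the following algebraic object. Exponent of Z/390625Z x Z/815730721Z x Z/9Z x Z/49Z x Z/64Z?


Exponent = lcm of the cyclic orders; pairwise coprime => product.
5^8*13^8*3^2*7^2*2^6=390625*815730721*9*49*64=8993431199025000000


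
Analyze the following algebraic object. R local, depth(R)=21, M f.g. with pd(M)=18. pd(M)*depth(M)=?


pd+depth=21
depth=21-18=3
pd*depth=18*3=54


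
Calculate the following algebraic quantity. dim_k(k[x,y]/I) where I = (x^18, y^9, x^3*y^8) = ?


k[x,y]/I, I = (x^18, y^9, x^3*y^8)
Rect: 18x9=162. Corner: (18-3)x(9-8)=15.
dim = 162-15 = 147


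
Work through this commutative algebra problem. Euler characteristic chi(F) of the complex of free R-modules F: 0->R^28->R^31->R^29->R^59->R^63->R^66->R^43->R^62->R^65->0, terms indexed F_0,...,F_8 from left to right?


chi = sum (-1)^i * rank:
(-1)^0*28=28
(-1)^1*31=-31
(-1)^2*29=29
(-1)^3*59=-59
(-1)^4*63=63
(-1)^5*66=-66
(-1)^6*43=43
(-1)^7*62=-62
(-1)^8*65=65
chi=10


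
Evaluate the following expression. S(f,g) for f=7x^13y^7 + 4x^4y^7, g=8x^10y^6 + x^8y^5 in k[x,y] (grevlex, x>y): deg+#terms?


LT(f)=7x^13y^7, LT(g)=8x^10y^6
lcm(LM)=x^13y^7
S(f,g) (scaled by 56 to clear denominators) = 8*f - 7x^3y*g = -7x^11y^6 + 32x^4y^7
2 terms, deg 17.
17+2=19


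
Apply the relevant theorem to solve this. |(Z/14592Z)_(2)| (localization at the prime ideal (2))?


2-primary part: 14592=2^8*57
Size=2^8=256


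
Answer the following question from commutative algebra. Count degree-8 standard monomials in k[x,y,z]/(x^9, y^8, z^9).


Need i<9, j<8, k<9 with i+j+k=8.
For each i, j ranges over max(0,8-i-8)..min(7,8-i):
  i=0: j in [0,7] -> 8
  i=1: j in [0,7] -> 8
  i=2: j in [0,6] -> 7
  i=3: j in [0,5] -> 6
  i=4: j in [0,4] -> 5
  i=5: j in [0,3] -> 4
  i=6: j in [0,2] -> 3
  i=7: j in [0,1] -> 2
  i=8: j in [0,0] -> 1
H(8) = 8+8+7+6+5+4+3+2+1 = 44


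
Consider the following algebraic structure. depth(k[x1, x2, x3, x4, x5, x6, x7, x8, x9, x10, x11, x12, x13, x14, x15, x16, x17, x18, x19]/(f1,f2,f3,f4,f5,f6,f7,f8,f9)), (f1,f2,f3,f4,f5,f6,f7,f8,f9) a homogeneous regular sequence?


depth(R)=19
depth(R/I)=19-9=10


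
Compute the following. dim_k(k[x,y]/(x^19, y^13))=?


Basis: x^i*y^j, i<19, j<13
19*13=247


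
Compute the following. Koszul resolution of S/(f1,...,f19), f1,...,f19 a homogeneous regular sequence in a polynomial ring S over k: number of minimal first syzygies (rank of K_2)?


Regular sequence => Koszul complex is the minimal free resolution.
Syz_1 minimally generated by Koszul relations f_i*e_j - f_j*e_i (i<j): mu(Syz_1) = beta_2 = C(m,2) = m(m-1)/2
m=19
19*18/2 = 171


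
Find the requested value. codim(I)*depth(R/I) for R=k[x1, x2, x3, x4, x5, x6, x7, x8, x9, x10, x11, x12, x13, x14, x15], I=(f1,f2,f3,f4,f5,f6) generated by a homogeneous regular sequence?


codim=6, depth=dim(R/I)=15-6=9
Product=6*9=54


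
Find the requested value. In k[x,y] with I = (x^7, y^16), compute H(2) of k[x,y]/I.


k[x,y], I = (x^7, y^16), d = 2
Need i < 7 and d-i < 16.
Range: 0 <= i <= 2.
H(2) = 3


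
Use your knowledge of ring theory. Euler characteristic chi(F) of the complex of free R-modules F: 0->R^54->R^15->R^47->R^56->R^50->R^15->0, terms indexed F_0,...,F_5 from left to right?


chi = sum (-1)^i * rank:
(-1)^0*54=54
(-1)^1*15=-15
(-1)^2*47=47
(-1)^3*56=-56
(-1)^4*50=50
(-1)^5*15=-15
chi=65


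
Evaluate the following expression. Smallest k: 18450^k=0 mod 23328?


18450^k mod 23328:
k=1: 18450
k=2: 324
k=3: 5832
k=4: 11664
k=5: 0
First zero at k = 5


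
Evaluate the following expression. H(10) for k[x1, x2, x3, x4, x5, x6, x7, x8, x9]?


C(d+n-1,n-1)=C(18,8)=43758


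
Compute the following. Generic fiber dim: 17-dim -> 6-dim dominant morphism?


dim(fiber)=dim(X)-dim(Y)=17-6=11


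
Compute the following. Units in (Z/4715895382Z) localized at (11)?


Local ring = Z/2357947691Z.
phi(2357947691) = 11^8*(11-1) = 2143588810


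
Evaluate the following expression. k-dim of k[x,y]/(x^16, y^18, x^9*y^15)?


k[x,y]/I, I = (x^16, y^18, x^9*y^15)
Rect: 16x18=288. Corner: (16-9)x(18-15)=21.
dim = 288-21 = 267


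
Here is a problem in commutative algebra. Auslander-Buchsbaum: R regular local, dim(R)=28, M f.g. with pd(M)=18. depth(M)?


pd+depth=depth(R)=28
depth=28-18=10


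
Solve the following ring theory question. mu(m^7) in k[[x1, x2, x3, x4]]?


C(n+d-1,d)=C(10,7)=120


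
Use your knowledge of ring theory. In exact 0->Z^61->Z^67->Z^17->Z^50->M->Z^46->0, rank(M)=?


Alt sum=0:
(-1)^0*61 + (-1)^1*67 + (-1)^2*17 + (-1)^3*50 + (-1)^4*? + (-1)^5*46=0
rank(M)=85


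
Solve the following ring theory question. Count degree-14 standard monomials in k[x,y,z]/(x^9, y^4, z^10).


Need i<9, j<4, k<10 with i+j+k=14.
For each i, j ranges over max(0,14-i-9)..min(3,14-i):
  i=0: j in [5,3] -> 0
  i=1: j in [4,3] -> 0
  i=2: j in [3,3] -> 1
  i=3: j in [2,3] -> 2
  i=4: j in [1,3] -> 3
  i=5: j in [0,3] -> 4
  i=6: j in [0,3] -> 4
  i=7: j in [0,3] -> 4
  i=8: j in [0,3] -> 4
H(14) = 0+0+1+2+3+4+4+4+4 = 22


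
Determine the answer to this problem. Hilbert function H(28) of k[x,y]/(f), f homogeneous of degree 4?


H(t)=d for t>=d-1.
d=4, t=28
H(28)=4


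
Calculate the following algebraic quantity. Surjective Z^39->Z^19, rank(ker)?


rank(ker) = 39-19 = 20


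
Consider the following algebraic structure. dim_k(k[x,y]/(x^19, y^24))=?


Basis: x^i*y^j, i<19, j<24
19*24=456


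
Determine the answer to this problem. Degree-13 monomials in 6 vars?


C(d+n-1,n-1)=C(18,5)=8568


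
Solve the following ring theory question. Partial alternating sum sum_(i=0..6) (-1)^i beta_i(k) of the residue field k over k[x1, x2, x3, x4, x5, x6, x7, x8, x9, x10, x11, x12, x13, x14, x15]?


Koszul resolution: beta_i(k)=C(n,i), n=15
sum_(i=0..p) (-1)^i C(n,i) = (-1)^p C(n-1,p)
(-1)^6*C(14,6) = (-1)^6*3003 = 3003


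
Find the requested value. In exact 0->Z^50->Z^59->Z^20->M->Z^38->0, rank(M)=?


Alt sum=0:
(-1)^0*50 + (-1)^1*59 + (-1)^2*20 + (-1)^3*? + (-1)^4*38=0
rank(M)=49


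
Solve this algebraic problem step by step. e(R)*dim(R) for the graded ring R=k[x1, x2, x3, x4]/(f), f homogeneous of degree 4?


e(R)=deg(f)=4, dim(R)=4-1=3
e*dim=4*3=12


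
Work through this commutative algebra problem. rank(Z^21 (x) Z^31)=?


rank(M(x)N) = rank(M)*rank(N)
21*31 = 651


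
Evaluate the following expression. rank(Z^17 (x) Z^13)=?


rank(M(x)N) = rank(M)*rank(N)
17*13 = 221


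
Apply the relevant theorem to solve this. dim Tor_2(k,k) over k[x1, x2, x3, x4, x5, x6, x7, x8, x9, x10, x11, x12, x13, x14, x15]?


Koszul: C(n,i)=C(15,2)=105


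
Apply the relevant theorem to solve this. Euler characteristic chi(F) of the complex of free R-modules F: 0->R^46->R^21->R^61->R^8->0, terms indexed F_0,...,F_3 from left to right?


chi = sum (-1)^i * rank:
(-1)^0*46=46
(-1)^1*21=-21
(-1)^2*61=61
(-1)^3*8=-8
chi=78


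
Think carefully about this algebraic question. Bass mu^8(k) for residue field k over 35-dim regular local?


C(n,i)=C(35,8)=23535820


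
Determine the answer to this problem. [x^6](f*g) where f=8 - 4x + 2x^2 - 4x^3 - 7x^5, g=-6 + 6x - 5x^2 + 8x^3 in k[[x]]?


[x^6] = sum a_i*b_j, i+j=6
  -4*8=-32
  -7*6=-42
Sum=-74


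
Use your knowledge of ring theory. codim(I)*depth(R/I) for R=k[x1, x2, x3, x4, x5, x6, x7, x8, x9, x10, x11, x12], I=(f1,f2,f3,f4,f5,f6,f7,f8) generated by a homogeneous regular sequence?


codim=8, depth=dim(R/I)=12-8=4
Product=8*4=32


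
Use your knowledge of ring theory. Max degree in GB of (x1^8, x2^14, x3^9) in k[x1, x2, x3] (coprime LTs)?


Pure powers, coprime LTs => already GB.
Degrees: 8, 14, 9
Max=14


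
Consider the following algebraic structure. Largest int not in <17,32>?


gcd(17,32)=1 => F=ab-a-b=17*32-17-32=544-49=495


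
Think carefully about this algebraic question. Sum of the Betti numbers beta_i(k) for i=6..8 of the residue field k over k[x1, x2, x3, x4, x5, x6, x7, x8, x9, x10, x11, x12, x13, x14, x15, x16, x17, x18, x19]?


Koszul resolution: beta_i(k)=C(n,i), n=19
C(19,6)=27132, C(19,7)=50388, C(19,8)=75582
Sum=153102


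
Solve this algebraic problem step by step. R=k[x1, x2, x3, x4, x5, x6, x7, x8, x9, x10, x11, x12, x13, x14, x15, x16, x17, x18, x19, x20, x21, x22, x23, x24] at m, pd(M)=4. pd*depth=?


pd+depth=24
depth=24-4=20
pd*depth=4*20=80


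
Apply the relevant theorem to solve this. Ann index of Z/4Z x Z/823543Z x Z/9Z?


Exponent = lcm of the cyclic orders; pairwise coprime => product.
2^2*7^7*3^2=4*823543*9=29647548


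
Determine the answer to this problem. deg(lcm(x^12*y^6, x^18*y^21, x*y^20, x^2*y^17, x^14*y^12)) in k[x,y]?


lcm = componentwise max:
x: max(12,18,1,2,14)=18
y: max(6,21,20,17,12)=21
Total=18+21=39


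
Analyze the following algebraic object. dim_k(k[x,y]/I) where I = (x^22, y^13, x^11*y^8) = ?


k[x,y]/I, I = (x^22, y^13, x^11*y^8)
Rect: 22x13=286. Corner: (22-11)x(13-8)=55.
dim = 286-55 = 231


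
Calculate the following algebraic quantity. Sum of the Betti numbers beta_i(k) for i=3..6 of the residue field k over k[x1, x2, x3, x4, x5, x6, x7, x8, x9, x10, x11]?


Koszul resolution: beta_i(k)=C(n,i), n=11
C(11,3)=165, C(11,4)=330, C(11,5)=462, C(11,6)=462
Sum=1419


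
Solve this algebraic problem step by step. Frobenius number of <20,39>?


gcd(20,39)=1 => F=ab-a-b=20*39-20-39=780-59=721


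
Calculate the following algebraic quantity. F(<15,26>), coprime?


gcd(15,26)=1 => F=ab-a-b=15*26-15-26=390-41=349


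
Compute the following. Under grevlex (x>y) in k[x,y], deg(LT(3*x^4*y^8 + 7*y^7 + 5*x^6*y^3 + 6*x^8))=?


LT: 3*x^4*y^8
deg_x=4, deg_y=8
Total=4+8=12


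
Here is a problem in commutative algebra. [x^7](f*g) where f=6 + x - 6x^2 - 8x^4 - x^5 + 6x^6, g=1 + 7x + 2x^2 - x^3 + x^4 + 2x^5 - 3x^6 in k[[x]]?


[x^7] = sum a_i*b_j, i+j=7
  1*-3=-3
  -6*2=-12
  -8*-1=8
  -1*2=-2
  6*7=42
Sum=33


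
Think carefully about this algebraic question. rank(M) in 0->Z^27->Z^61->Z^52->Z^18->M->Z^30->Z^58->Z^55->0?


Alt sum=0:
(-1)^0*27 + (-1)^1*61 + (-1)^2*52 + (-1)^3*18 + (-1)^4*? + (-1)^5*30 + (-1)^6*58 + (-1)^7*55=0
rank(M)=27


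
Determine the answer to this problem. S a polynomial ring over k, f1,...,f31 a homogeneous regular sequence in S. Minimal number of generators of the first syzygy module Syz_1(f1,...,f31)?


Regular sequence => Koszul complex is the minimal free resolution.
Syz_1 minimally generated by Koszul relations f_i*e_j - f_j*e_i (i<j): mu(Syz_1) = beta_2 = C(m,2) = m(m-1)/2
m=31
31*30/2 = 465


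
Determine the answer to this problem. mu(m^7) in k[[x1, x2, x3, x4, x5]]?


C(n+d-1,d)=C(11,7)=330


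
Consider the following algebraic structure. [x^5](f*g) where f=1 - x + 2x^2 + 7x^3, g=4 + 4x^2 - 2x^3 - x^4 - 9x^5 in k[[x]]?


[x^5] = sum a_i*b_j, i+j=5
  1*-9=-9
  -1*-1=1
  2*-2=-4
  7*4=28
Sum=16


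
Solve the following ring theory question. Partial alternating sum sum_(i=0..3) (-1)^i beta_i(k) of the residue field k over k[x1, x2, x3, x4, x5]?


Koszul resolution: beta_i(k)=C(n,i), n=5
sum_(i=0..p) (-1)^i C(n,i) = (-1)^p C(n-1,p)
(-1)^3*C(4,3) = (-1)^3*4 = -4


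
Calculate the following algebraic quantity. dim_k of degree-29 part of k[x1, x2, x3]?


C(d+n-1,n-1)=C(31,2)=465


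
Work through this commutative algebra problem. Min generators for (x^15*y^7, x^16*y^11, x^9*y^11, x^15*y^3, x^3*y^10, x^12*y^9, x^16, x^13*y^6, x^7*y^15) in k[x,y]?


Remove redundant (divisible by others).
x^16*y^11 redundant.
x^7*y^15 redundant.
x^9*y^11 redundant.
x^15*y^7 redundant.
Min: x^16, x^15*y^3, x^13*y^6, x^12*y^9, x^3*y^10
Count=5


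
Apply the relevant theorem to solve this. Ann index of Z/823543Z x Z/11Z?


Exponent = lcm of the cyclic orders; pairwise coprime => product.
7^7*11^1=823543*11=9058973


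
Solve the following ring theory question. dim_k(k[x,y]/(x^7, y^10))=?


Basis: x^i*y^j, i<7, j<10
7*10=70


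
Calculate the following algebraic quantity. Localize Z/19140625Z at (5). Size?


5-primary part: 19140625=5^8*49
Size=5^8=390625


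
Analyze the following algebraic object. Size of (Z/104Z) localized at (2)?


2-primary part: 104=2^3*13
Size=2^3=8


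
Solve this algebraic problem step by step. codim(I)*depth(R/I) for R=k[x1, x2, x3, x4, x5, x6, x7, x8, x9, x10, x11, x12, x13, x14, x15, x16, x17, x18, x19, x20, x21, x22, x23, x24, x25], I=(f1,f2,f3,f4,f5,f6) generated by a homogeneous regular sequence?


codim=6, depth=dim(R/I)=25-6=19
Product=6*19=114


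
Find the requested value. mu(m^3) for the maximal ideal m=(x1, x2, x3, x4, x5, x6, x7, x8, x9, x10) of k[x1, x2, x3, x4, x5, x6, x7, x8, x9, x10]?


Graded Nakayama: mu(m^d) = dim_k (m^d/m^(d+1)) = #degree-3 monomials in 10 vars
C(n+d-1,d)=C(12,3)=220


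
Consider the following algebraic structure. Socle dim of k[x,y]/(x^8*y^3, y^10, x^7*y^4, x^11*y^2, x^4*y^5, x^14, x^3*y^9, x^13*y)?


Socle = ann(m) = span of standard monomials u with x*u, y*u in I (staircase corners).
Minimal generators: x^14, x^13*y, x^11*y^2, x^8*y^3, x^7*y^4, x^4*y^5, x^3*y^9, y^10
Corners: x^2y^9, x^3y^8, x^6y^4, x^7y^3, x^10y^2, x^12y, x^13
Socle dim=7


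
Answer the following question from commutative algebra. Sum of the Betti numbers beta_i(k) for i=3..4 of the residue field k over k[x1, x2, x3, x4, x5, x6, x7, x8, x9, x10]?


Koszul resolution: beta_i(k)=C(n,i), n=10
C(10,3)=120, C(10,4)=210
Sum=330


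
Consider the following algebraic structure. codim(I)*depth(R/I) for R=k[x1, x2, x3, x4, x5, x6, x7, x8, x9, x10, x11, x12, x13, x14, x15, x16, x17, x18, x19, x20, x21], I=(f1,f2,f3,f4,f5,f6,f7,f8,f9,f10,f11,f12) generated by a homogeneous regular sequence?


codim=12, depth=dim(R/I)=21-12=9
Product=12*9=108


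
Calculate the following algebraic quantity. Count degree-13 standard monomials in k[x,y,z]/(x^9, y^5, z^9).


Need i<9, j<5, k<9 with i+j+k=13.
For each i, j ranges over max(0,13-i-8)..min(4,13-i):
  i=0: j in [5,4] -> 0
  i=1: j in [4,4] -> 1
  i=2: j in [3,4] -> 2
  i=3: j in [2,4] -> 3
  i=4: j in [1,4] -> 4
  i=5: j in [0,4] -> 5
  i=6: j in [0,4] -> 5
  i=7: j in [0,4] -> 5
  i=8: j in [0,4] -> 5
H(13) = 0+1+2+3+4+5+5+5+5 = 30


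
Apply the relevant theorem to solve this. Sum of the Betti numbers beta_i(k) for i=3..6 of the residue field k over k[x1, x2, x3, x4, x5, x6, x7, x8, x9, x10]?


Koszul resolution: beta_i(k)=C(n,i), n=10
C(10,3)=120, C(10,4)=210, C(10,5)=252, C(10,6)=210
Sum=792


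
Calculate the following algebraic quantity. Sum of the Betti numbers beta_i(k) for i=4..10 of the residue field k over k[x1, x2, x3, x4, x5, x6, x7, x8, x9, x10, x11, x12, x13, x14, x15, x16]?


Koszul resolution: beta_i(k)=C(n,i), n=16
C(16,4)=1820, C(16,5)=4368, C(16,6)=8008, C(16,7)=11440, C(16,8)=12870, C(16,9)=11440, C(16,10)=8008
Sum=57954


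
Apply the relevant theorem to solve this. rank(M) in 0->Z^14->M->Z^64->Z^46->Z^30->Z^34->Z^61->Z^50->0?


Alt sum=0:
(-1)^0*14 + (-1)^1*? + (-1)^2*64 + (-1)^3*46 + (-1)^4*30 + (-1)^5*34 + (-1)^6*61 + (-1)^7*50=0
rank(M)=39


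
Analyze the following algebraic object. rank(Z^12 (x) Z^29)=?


rank(M(x)N) = rank(M)*rank(N)
12*29 = 348


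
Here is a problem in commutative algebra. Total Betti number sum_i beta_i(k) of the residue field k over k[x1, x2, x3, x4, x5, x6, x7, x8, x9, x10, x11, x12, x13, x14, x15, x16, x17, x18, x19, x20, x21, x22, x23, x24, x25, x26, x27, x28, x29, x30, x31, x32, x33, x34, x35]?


Koszul resolution: beta_i(k)=C(n,i), n=35
sum_i C(35,i) = 2^35 = 34359738368


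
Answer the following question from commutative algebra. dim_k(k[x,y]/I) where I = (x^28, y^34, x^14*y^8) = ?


k[x,y]/I, I = (x^28, y^34, x^14*y^8)
Rect: 28x34=952. Corner: (28-14)x(34-8)=364.
dim = 952-364 = 588


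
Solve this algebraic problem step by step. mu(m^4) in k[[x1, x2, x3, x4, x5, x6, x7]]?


C(n+d-1,d)=C(10,4)=210


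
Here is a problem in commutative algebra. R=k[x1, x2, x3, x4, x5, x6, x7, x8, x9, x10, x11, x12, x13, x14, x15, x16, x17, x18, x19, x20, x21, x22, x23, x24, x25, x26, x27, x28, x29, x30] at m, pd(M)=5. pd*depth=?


pd+depth=30
depth=30-5=25
pd*depth=5*25=125


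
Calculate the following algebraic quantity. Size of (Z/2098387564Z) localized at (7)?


7-primary part: 2098387564=7^9*52
Size=7^9=40353607


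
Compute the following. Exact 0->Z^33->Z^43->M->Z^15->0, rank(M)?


Alt sum=0:
(-1)^0*33 + (-1)^1*43 + (-1)^2*? + (-1)^3*15=0
rank(M)=25


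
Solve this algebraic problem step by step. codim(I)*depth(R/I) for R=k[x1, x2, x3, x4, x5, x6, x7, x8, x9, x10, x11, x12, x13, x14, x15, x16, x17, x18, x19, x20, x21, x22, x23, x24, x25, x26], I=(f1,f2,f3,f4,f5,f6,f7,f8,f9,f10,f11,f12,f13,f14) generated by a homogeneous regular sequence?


codim=14, depth=dim(R/I)=26-14=12
Product=14*12=168


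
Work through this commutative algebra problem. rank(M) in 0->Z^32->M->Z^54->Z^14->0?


Alt sum=0:
(-1)^0*32 + (-1)^1*? + (-1)^2*54 + (-1)^3*14=0
rank(M)=72


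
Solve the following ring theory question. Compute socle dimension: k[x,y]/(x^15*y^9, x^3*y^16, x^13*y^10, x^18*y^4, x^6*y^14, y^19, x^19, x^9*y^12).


Socle = ann(m) = span of standard monomials u with x*u, y*u in I (staircase corners).
Minimal generators: x^19, x^18*y^4, x^15*y^9, x^13*y^10, x^9*y^12, x^6*y^14, x^3*y^16, y^19
Corners: x^2y^18, x^5y^15, x^8y^13, x^12y^11, x^14y^9, x^17y^8, x^18y^3
Socle dim=7


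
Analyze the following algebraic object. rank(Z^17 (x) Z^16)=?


rank(M(x)N) = rank(M)*rank(N)
17*16 = 272


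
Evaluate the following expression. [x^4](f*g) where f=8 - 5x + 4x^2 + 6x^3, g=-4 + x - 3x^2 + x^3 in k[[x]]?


[x^4] = sum a_i*b_j, i+j=4
  -5*1=-5
  4*-3=-12
  6*1=6
Sum=-11


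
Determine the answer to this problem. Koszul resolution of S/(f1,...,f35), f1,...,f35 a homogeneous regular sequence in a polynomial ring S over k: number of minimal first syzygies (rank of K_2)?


Regular sequence => Koszul complex is the minimal free resolution.
Syz_1 minimally generated by Koszul relations f_i*e_j - f_j*e_i (i<j): mu(Syz_1) = beta_2 = C(m,2) = m(m-1)/2
m=35
35*34/2 = 595


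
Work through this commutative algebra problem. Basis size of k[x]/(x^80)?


Basis: 1,x,...,x^79
dim=80


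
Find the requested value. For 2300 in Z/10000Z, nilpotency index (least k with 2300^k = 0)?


2300^k mod 10000:
k=1: 2300
k=2: 0
First zero at k = 2


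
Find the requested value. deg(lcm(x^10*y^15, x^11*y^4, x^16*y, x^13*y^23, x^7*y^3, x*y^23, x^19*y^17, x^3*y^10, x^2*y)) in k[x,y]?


lcm = componentwise max:
x: max(10,11,16,13,7,1,19,3,2)=19
y: max(15,4,1,23,3,23,17,10,1)=23
Total=19+23=42


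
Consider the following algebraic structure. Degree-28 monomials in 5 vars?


C(d+n-1,n-1)=C(32,4)=35960


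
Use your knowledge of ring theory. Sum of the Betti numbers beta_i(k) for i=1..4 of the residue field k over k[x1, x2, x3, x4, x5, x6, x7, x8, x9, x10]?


Koszul resolution: beta_i(k)=C(n,i), n=10
C(10,1)=10, C(10,2)=45, C(10,3)=120, C(10,4)=210
Sum=385


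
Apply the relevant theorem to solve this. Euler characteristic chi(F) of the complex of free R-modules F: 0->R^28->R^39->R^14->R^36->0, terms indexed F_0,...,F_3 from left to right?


chi = sum (-1)^i * rank:
(-1)^0*28=28
(-1)^1*39=-39
(-1)^2*14=14
(-1)^3*36=-36
chi=-33


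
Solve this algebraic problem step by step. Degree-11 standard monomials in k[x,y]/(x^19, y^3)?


k[x,y], I = (x^19, y^3), d = 11
Need i < 19 and d-i < 3.
Range: 9 <= i <= 11.
H(11) = 3


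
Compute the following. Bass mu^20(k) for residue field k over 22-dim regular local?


C(n,i)=C(22,20)=231


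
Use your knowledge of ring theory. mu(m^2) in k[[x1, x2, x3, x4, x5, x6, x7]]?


C(n+d-1,d)=C(8,2)=28


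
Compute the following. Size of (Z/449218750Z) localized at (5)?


5-primary part: 449218750=5^10*46
Size=5^10=9765625


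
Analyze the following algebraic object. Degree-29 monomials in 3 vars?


C(d+n-1,n-1)=C(31,2)=465


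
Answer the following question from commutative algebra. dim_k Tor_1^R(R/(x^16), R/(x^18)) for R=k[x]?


Tor_1(R/I,R/J)=(I cap J)/IJ=(x^18)/(x^34)
dim=34-18=min(16,18)=16


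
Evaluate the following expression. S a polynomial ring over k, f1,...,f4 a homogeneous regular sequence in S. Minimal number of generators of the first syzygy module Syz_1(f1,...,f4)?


Regular sequence => Koszul complex is the minimal free resolution.
Syz_1 minimally generated by Koszul relations f_i*e_j - f_j*e_i (i<j): mu(Syz_1) = beta_2 = C(m,2) = m(m-1)/2
m=4
4*3/2 = 6


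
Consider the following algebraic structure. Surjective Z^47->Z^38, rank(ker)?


rank(ker) = 47-38 = 9


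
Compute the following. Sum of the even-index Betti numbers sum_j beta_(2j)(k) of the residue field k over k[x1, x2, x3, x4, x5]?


Koszul resolution: beta_i(k)=C(n,i), n=5
sum_even C(5,i) = 2^(n-1) = 2^4 = 16


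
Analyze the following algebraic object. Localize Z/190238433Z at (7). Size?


7-primary part: 190238433=7^8*33
Size=7^8=5764801


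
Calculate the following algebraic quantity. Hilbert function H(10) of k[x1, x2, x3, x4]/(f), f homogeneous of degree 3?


C(13,3)-C(10,3)=286-120=166


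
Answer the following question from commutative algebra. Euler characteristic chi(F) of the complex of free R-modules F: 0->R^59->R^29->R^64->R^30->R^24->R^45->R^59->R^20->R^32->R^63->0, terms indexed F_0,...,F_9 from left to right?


chi = sum (-1)^i * rank:
(-1)^0*59=59
(-1)^1*29=-29
(-1)^2*64=64
(-1)^3*30=-30
(-1)^4*24=24
(-1)^5*45=-45
(-1)^6*59=59
(-1)^7*20=-20
(-1)^8*32=32
(-1)^9*63=-63
chi=51


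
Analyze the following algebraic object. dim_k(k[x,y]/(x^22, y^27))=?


Basis: x^i*y^j, i<22, j<27
22*27=594


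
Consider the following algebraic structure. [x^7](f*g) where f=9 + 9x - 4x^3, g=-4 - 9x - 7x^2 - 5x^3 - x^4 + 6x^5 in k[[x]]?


[x^7] = sum a_i*b_j, i+j=7
  -4*-1=4
Sum=4


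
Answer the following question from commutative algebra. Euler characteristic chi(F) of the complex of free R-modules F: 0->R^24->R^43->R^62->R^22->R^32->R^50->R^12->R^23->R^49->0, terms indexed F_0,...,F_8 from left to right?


chi = sum (-1)^i * rank:
(-1)^0*24=24
(-1)^1*43=-43
(-1)^2*62=62
(-1)^3*22=-22
(-1)^4*32=32
(-1)^5*50=-50
(-1)^6*12=12
(-1)^7*23=-23
(-1)^8*49=49
chi=41


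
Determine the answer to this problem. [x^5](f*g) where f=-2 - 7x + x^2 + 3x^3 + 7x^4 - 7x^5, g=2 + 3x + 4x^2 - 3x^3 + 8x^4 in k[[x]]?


[x^5] = sum a_i*b_j, i+j=5
  -7*8=-56
  1*-3=-3
  3*4=12
  7*3=21
  -7*2=-14
Sum=-40


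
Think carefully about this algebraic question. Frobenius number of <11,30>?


gcd(11,30)=1 => F=ab-a-b=11*30-11-30=330-41=289


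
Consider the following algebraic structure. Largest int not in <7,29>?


gcd(7,29)=1 => F=ab-a-b=7*29-7-29=203-36=167


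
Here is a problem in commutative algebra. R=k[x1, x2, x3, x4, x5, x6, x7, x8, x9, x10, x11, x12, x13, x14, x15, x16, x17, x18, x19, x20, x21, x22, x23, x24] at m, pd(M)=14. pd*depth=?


pd+depth=24
depth=24-14=10
pd*depth=14*10=140


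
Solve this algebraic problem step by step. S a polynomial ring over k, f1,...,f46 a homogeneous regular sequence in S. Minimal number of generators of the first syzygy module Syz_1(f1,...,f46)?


Regular sequence => Koszul complex is the minimal free resolution.
Syz_1 minimally generated by Koszul relations f_i*e_j - f_j*e_i (i<j): mu(Syz_1) = beta_2 = C(m,2) = m(m-1)/2
m=46
46*45/2 = 1035


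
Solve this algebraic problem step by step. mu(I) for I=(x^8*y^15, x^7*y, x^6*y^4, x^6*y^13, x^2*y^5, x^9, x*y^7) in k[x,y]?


Remove redundant (divisible by others).
x^8*y^15 redundant.
x^6*y^13 redundant.
Min: x^9, x^7*y, x^6*y^4, x^2*y^5, x*y^7
Count=5


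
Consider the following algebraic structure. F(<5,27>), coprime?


gcd(5,27)=1 => F=ab-a-b=5*27-5-27=135-32=103


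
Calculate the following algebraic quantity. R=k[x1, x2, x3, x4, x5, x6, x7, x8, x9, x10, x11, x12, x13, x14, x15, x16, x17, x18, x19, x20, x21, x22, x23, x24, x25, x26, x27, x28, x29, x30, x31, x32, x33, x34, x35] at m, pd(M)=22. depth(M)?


pd+depth=depth(R)=35
depth=35-22=13


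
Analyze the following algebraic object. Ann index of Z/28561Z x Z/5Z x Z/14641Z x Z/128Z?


Exponent = lcm of the cyclic orders; pairwise coprime => product.
13^4*5^1*11^4*2^7=28561*5*14641*128=267623424640


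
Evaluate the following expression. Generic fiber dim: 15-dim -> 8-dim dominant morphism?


dim(fiber)=dim(X)-dim(Y)=15-8=7


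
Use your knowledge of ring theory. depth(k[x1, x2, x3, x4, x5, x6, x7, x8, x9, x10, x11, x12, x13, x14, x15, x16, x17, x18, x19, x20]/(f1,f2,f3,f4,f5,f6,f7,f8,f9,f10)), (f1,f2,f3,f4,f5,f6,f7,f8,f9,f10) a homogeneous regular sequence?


depth(R)=20
depth(R/I)=20-10=10


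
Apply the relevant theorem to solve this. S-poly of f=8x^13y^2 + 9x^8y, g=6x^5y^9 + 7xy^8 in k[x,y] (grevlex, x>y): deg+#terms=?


LT(f)=8x^13y^2, LT(g)=6x^5y^9
lcm(LM)=x^13y^9
S(f,g) (scaled by 48 to clear denominators) = 6y^7*f - 8x^8*g = -56x^9y^8 + 54x^8y^8
2 terms, deg 17.
17+2=19


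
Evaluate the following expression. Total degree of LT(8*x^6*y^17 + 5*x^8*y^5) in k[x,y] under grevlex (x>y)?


LT: 8*x^6*y^17
deg_x=6, deg_y=17
Total=6+17=23


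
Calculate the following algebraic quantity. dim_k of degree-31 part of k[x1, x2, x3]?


C(d+n-1,n-1)=C(33,2)=528


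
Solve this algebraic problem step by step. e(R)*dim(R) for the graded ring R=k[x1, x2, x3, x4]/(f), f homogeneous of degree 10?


e(R)=deg(f)=10, dim(R)=4-1=3
e*dim=10*3=30


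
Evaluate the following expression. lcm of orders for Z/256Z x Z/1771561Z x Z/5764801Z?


Exponent = lcm of the cyclic orders; pairwise coprime => product.
2^8*11^6*7^8=256*1771561*5764801=2614450335836416


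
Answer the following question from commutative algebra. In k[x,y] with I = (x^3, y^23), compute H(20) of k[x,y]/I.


k[x,y], I = (x^3, y^23), d = 20
Need i < 3 and d-i < 23.
Range: 0 <= i <= 2.
H(20) = 3


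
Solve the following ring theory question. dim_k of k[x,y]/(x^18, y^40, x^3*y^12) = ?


k[x,y]/I, I = (x^18, y^40, x^3*y^12)
Rect: 18x40=720. Corner: (18-3)x(40-12)=420.
dim = 720-420 = 300


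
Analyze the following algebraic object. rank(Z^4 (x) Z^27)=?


rank(M(x)N) = rank(M)*rank(N)
4*27 = 108


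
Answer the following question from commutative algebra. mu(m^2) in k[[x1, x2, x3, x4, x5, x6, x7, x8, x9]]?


C(n+d-1,d)=C(10,2)=45


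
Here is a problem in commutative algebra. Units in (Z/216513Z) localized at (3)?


Local ring = Z/19683Z.
phi(19683) = 3^8*(3-1) = 13122


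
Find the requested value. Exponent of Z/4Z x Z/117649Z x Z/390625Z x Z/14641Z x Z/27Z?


Exponent = lcm of the cyclic orders; pairwise coprime => product.
2^2*7^6*5^8*11^4*3^3=4*117649*390625*14641*27=72667926942187500


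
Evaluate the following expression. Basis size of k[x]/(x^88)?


Basis: 1,x,...,x^87
dim=88


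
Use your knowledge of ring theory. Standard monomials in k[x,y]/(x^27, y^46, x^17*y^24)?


k[x,y]/I, I = (x^27, y^46, x^17*y^24)
Rect: 27x46=1242. Corner: (27-17)x(46-24)=220.
dim = 1242-220 = 1022


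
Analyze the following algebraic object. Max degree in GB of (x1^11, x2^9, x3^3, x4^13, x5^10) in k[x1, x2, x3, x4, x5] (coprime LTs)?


Pure powers, coprime LTs => already GB.
Degrees: 11, 9, 3, 13, 10
Max=13


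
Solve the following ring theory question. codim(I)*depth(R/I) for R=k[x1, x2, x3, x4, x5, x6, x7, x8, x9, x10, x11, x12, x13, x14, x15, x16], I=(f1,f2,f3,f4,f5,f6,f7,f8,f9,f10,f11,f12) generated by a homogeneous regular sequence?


codim=12, depth=dim(R/I)=16-12=4
Product=12*4=48


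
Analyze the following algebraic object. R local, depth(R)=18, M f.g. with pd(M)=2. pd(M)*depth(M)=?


pd+depth=18
depth=18-2=16
pd*depth=2*16=32


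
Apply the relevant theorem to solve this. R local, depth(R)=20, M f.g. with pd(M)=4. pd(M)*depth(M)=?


pd+depth=20
depth=20-4=16
pd*depth=4*16=64


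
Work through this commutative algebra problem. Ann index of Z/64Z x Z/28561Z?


Exponent = lcm of the cyclic orders; pairwise coprime => product.
2^6*13^4=64*28561=1827904


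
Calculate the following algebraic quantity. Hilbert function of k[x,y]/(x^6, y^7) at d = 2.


k[x,y], I = (x^6, y^7), d = 2
Need i < 6 and d-i < 7.
Range: 0 <= i <= 2.
H(2) = 3


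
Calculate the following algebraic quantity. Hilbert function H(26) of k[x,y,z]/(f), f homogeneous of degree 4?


C(28,2)-C(24,2)=378-276=102


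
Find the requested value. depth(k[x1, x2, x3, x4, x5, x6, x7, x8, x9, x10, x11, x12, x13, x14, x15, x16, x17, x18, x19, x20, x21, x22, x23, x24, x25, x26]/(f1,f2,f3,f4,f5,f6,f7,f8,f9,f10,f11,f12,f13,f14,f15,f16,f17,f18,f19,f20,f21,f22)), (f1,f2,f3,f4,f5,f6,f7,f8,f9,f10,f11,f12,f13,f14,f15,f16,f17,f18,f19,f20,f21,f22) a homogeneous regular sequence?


depth(R)=26
depth(R/I)=26-22=4


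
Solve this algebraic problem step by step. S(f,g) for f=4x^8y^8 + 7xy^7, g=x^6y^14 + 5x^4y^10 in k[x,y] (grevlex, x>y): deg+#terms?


LT(f)=4x^8y^8, LT(g)=x^6y^14
lcm(LM)=x^8y^14
S(f,g) (scaled by 4 to clear denominators) = y^6*f - 4x^2*g = -20x^6y^10 + 7xy^13
2 terms, deg 16.
16+2=18


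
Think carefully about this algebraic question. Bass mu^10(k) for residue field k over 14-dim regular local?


C(n,i)=C(14,10)=1001


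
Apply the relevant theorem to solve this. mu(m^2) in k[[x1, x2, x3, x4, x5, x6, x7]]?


C(n+d-1,d)=C(8,2)=28


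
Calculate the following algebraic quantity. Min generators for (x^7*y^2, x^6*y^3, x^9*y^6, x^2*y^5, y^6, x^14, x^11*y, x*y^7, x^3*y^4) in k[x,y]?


Remove redundant (divisible by others).
x^9*y^6 redundant.
x*y^7 redundant.
Min: x^14, x^11*y, x^7*y^2, x^6*y^3, x^3*y^4, x^2*y^5, y^6
Count=7


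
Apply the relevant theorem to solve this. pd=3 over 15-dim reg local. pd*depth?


pd+depth=15
depth=15-3=12
pd*depth=3*12=36


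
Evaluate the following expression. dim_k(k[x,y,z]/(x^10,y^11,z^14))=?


Basis: x^iy^jz^k, i<10,j<11,k<14
10*11*14=1540


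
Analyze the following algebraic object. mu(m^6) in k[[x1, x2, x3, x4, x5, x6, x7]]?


C(n+d-1,d)=C(12,6)=924


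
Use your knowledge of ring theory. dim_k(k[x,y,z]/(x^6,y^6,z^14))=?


Basis: x^iy^jz^k, i<6,j<6,k<14
6*6*14=504


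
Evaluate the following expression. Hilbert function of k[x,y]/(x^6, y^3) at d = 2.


k[x,y], I = (x^6, y^3), d = 2
Need i < 6 and d-i < 3.
Range: 0 <= i <= 2.
H(2) = 3


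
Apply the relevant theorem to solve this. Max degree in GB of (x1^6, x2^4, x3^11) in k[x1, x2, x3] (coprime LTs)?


Pure powers, coprime LTs => already GB.
Degrees: 6, 4, 11
Max=11


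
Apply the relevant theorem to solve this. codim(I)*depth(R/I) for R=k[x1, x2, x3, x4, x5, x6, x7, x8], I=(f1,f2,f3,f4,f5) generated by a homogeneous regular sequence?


codim=5, depth=dim(R/I)=8-5=3
Product=5*3=15


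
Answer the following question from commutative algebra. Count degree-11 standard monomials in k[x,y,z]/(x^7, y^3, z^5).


Need i<7, j<3, k<5 with i+j+k=11.
For each i, j ranges over max(0,11-i-4)..min(2,11-i):
  i=0: j in [7,2] -> 0
  i=1: j in [6,2] -> 0
  i=2: j in [5,2] -> 0
  i=3: j in [4,2] -> 0
  i=4: j in [3,2] -> 0
  i=5: j in [2,2] -> 1
  i=6: j in [1,2] -> 2
H(11) = 0+0+0+0+0+1+2 = 3


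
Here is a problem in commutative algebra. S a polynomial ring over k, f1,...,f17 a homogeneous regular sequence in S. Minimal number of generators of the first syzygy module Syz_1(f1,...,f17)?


Regular sequence => Koszul complex is the minimal free resolution.
Syz_1 minimally generated by Koszul relations f_i*e_j - f_j*e_i (i<j): mu(Syz_1) = beta_2 = C(m,2) = m(m-1)/2
m=17
17*16/2 = 136


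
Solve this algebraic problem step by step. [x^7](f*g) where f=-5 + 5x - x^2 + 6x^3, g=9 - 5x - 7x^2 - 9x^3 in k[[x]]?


[x^7] = sum a_i*b_j, i+j=7
Sum=0


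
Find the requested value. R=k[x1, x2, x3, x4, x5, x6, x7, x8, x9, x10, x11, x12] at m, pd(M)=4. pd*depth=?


pd+depth=12
depth=12-4=8
pd*depth=4*8=32


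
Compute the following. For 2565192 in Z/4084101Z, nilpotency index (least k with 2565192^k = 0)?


2565192^k mod 4084101:
k=1: 2565192
k=2: 399987
k=3: 2926476
k=4: 3111696
k=5: 0
First zero at k = 5


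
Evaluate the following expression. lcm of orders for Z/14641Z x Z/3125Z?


Exponent = lcm of the cyclic orders; pairwise coprime => product.
11^4*5^5=14641*3125=45753125


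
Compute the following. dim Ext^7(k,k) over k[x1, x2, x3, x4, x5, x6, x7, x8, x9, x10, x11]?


C(n,i)=C(11,7)=330


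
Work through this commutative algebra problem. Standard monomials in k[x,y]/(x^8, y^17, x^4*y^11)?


k[x,y]/I, I = (x^8, y^17, x^4*y^11)
Rect: 8x17=136. Corner: (8-4)x(17-11)=24.
dim = 136-24 = 112


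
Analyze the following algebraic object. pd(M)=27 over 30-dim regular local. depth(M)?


pd+depth=depth(R)=30
depth=30-27=3


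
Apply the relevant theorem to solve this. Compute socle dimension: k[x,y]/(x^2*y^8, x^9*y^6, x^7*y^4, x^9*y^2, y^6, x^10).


Socle = ann(m) = span of standard monomials u with x*u, y*u in I (staircase corners).
Redundant generators: x^2*y^8, x^9*y^6
Minimal generators: x^10, x^9*y^2, x^7*y^4, y^6
Corners: x^6y^5, x^8y^3, x^9y
Socle dim=3


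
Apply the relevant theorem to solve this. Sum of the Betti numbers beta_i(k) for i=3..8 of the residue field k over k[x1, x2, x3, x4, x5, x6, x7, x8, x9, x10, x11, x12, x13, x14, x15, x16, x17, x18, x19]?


Koszul resolution: beta_i(k)=C(n,i), n=19
C(19,3)=969, C(19,4)=3876, C(19,5)=11628, C(19,6)=27132, C(19,7)=50388, C(19,8)=75582
Sum=169575


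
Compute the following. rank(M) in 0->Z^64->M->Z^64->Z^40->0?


Alt sum=0:
(-1)^0*64 + (-1)^1*? + (-1)^2*64 + (-1)^3*40=0
rank(M)=88


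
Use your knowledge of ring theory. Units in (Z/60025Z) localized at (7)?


Local ring = Z/2401Z.
phi(2401) = 7^3*(7-1) = 2058


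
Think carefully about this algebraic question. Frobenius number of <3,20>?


gcd(3,20)=1 => F=ab-a-b=3*20-3-20=60-23=37


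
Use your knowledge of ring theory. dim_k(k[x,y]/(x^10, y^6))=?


Basis: x^i*y^j, i<10, j<6
10*6=60


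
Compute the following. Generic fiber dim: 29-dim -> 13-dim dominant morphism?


dim(fiber)=dim(X)-dim(Y)=29-13=16


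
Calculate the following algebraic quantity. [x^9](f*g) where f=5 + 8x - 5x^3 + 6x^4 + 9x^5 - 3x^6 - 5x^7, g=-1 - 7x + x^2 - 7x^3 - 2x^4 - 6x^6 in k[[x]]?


[x^9] = sum a_i*b_j, i+j=9
  -5*-6=30
  9*-2=-18
  -3*-7=21
  -5*1=-5
Sum=28


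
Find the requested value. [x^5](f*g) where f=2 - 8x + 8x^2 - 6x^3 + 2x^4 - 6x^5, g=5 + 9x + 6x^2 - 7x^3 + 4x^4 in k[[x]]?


[x^5] = sum a_i*b_j, i+j=5
  -8*4=-32
  8*-7=-56
  -6*6=-36
  2*9=18
  -6*5=-30
Sum=-136


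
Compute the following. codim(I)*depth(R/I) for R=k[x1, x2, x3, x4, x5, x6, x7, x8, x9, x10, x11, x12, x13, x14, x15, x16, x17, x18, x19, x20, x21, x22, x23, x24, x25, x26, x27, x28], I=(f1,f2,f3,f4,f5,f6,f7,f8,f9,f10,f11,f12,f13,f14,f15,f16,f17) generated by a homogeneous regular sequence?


codim=17, depth=dim(R/I)=28-17=11
Product=17*11=187


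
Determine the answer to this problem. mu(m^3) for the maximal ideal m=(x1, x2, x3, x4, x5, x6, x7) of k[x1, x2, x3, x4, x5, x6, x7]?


Graded Nakayama: mu(m^d) = dim_k (m^d/m^(d+1)) = #degree-3 monomials in 7 vars
C(n+d-1,d)=C(9,3)=84


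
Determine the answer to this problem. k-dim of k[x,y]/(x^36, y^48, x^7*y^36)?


k[x,y]/I, I = (x^36, y^48, x^7*y^36)
Rect: 36x48=1728. Corner: (36-7)x(48-36)=348.
dim = 1728-348 = 1380


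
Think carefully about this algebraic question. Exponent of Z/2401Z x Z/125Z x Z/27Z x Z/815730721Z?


Exponent = lcm of the cyclic orders; pairwise coprime => product.
7^4*5^3*3^3*13^8=2401*125*27*815730721=6610171931283375


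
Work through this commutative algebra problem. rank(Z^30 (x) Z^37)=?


rank(M(x)N) = rank(M)*rank(N)
30*37 = 1110


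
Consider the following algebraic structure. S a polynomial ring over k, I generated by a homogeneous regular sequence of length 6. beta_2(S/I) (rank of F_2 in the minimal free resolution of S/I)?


Regular sequence => Koszul complex is the minimal free resolution.
Syz_1 minimally generated by Koszul relations f_i*e_j - f_j*e_i (i<j): mu(Syz_1) = beta_2 = C(m,2) = m(m-1)/2
m=6
6*5/2 = 15


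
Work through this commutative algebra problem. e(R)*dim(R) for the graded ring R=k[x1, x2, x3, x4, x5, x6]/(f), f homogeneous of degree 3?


e(R)=deg(f)=3, dim(R)=6-1=5
e*dim=3*5=15


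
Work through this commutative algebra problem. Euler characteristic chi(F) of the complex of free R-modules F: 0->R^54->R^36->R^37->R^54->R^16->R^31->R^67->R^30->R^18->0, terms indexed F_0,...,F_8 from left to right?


chi = sum (-1)^i * rank:
(-1)^0*54=54
(-1)^1*36=-36
(-1)^2*37=37
(-1)^3*54=-54
(-1)^4*16=16
(-1)^5*31=-31
(-1)^6*67=67
(-1)^7*30=-30
(-1)^8*18=18
chi=41


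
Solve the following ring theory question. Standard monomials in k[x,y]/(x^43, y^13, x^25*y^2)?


k[x,y]/I, I = (x^43, y^13, x^25*y^2)
Rect: 43x13=559. Corner: (43-25)x(13-2)=198.
dim = 559-198 = 361


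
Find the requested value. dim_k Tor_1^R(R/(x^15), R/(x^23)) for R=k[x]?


Tor_1(R/I,R/J)=(I cap J)/IJ=(x^23)/(x^38)
dim=38-23=min(15,23)=15


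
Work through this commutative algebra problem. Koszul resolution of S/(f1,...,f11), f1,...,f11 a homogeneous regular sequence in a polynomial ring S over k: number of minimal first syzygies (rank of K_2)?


Regular sequence => Koszul complex is the minimal free resolution.
Syz_1 minimally generated by Koszul relations f_i*e_j - f_j*e_i (i<j): mu(Syz_1) = beta_2 = C(m,2) = m(m-1)/2
m=11
11*10/2 = 55
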